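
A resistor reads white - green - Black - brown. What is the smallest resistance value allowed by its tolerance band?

White → 9 (first significant figure)
Green → 5 (second significant figure)
Black → ×1 multiplier
Brown → ±1% tolerance
95 × 1 = 95 Ω
Smallest = 95 × (1 − 1/100) = 94.05 Ω.

94.05 Ω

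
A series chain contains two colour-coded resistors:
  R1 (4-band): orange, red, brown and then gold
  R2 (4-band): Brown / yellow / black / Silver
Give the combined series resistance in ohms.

R1: orange, red → 32; brown ×10 → 320 Ω.
R2: brown, yellow → 14; black ×1 → 14 Ω.
Series: 320 + 14 = 334 Ω.

334 Ω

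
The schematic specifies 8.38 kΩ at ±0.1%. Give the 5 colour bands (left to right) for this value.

grey, orange, grey, brown, violet

8380 Ω = 838 × 10^1.
8 → grey
3 → orange
8 → grey
Multiplier 10^1 → brown.
±0.1% tolerance → violet.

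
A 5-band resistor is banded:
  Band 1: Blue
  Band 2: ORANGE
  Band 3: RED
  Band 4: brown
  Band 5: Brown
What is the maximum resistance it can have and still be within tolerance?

Blue → 6 (first significant figure)
Orange → 3 (second significant figure)
Red → 2 (third significant figure)
Brown → ×10 multiplier
Brown → ±1% tolerance
632 × 10 = 6320 Ω
Maximum = 6320 × (1 + 1/100) = 6383.2 Ω.

6383.2 Ω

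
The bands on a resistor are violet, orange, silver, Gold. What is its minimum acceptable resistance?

0.6935 Ω

Violet → 7 (first significant figure)
Orange → 3 (second significant figure)
Silver → ×0.01 multiplier
Gold → ±5% tolerance
73 × 0.01 = 0.73 Ω
Minimum = 0.73 × (1 − 5/100) = 0.6935 Ω.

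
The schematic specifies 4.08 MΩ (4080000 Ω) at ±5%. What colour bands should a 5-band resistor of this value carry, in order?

yellow, black, grey, yellow, gold

4080000 Ω = 408 × 10^4.
4 → yellow
0 → black
8 → grey
Multiplier 10^4 → yellow.
±5% tolerance → gold.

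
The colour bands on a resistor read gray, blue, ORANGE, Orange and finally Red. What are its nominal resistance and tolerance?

Grey → 8 (first significant figure)
Blue → 6 (second significant figure)
Orange → 3 (third significant figure)
Orange → ×10^3 multiplier
Red → ±2% tolerance
863 × 1000 = 863000 Ω

863000 Ω ±2%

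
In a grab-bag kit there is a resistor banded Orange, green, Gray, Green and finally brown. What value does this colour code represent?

Orange → 3 (first significant figure)
Green → 5 (second significant figure)
Grey → 8 (third significant figure)
Green → ×10^5 multiplier
358 × 100000 = 35800000 Ω

35800000 Ω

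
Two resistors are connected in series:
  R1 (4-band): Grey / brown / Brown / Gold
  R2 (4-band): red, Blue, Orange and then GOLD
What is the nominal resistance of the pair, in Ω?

R1: grey, brown → 81; brown ×10 → 810 Ω.
R2: red, blue → 26; orange ×10^3 → 26000 Ω.
Series: 810 + 26000 = 26810 Ω.

26810 Ω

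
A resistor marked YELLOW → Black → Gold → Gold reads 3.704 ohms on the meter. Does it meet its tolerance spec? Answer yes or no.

Yellow → 4 (first significant figure)
Black → 0 (second significant figure)
Gold → ×0.1 multiplier
Gold → ±5% tolerance
40 × 0.1 = 4 Ω
Allowed range: 3.8 Ω to 4.2 Ω.
3.704 ohms lies outside that range.

no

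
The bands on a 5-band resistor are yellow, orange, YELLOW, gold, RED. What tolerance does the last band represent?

The last band, red, is the tolerance band.
Red corresponds to ±2%.

±2%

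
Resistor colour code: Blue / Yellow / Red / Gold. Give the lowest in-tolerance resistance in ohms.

6080 Ω

Blue → 6 (first significant figure)
Yellow → 4 (second significant figure)
Red → ×10^2 multiplier
Gold → ±5% tolerance
64 × 100 = 6400 Ω
Lowest = 6400 × (1 − 5/100) = 6080 Ω.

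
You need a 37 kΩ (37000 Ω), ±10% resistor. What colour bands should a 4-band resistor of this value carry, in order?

orange, violet, orange, silver

37000 Ω = 37 × 10^3.
3 → orange
7 → violet
Multiplier 10^3 → orange.
±10% tolerance → silver.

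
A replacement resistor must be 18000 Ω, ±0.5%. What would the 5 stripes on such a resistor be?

18000 Ω = 180 × 10^2.
1 → brown
8 → grey
0 → black
Multiplier 10^2 → red.
±0.5% tolerance → green.

brown, grey, black, red, green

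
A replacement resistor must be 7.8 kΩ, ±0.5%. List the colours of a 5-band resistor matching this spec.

violet, grey, black, brown, green

7800 Ω = 780 × 10^1.
7 → violet
8 → grey
0 → black
Multiplier 10^1 → brown.
±0.5% tolerance → green.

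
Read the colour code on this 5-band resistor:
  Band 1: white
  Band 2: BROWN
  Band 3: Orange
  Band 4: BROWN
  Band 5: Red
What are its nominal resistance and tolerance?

9130 Ω ±2%

White → 9 (first significant figure)
Brown → 1 (second significant figure)
Orange → 3 (third significant figure)
Brown → ×10 multiplier
Red → ±2% tolerance
913 × 10 = 9130 Ω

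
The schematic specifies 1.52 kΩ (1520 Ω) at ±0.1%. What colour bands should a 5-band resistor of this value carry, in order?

brown, green, red, brown, violet

1520 Ω = 152 × 10^1.
1 → brown
5 → green
2 → red
Multiplier 10^1 → brown.
±0.1% tolerance → violet.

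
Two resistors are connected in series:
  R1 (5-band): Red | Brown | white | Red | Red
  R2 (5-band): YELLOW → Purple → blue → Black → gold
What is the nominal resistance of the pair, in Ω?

R1: red, brown, white → 219; red ×10^2 → 21900 Ω.
R2: yellow, violet, blue → 476; black ×1 → 476 Ω.
Series: 21900 + 476 = 22376 Ω.

22376 Ω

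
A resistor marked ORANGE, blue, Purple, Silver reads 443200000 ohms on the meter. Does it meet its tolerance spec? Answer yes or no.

Orange → 3 (first significant figure)
Blue → 6 (second significant figure)
Violet → ×10^7 multiplier
Silver → ±10% tolerance
36 × 10000000 = 360000000 Ω
Allowed range: 324000000 Ω to 396000000 Ω.
443200000 ohms lies outside that range.

no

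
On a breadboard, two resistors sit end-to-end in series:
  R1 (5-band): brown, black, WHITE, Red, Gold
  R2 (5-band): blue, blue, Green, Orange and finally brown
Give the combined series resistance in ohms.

R1: brown, black, white → 109; red ×10^2 → 10900 Ω.
R2: blue, blue, green → 665; orange ×10^3 → 665000 Ω.
Series: 10900 + 665000 = 675900 Ω.

675900 Ω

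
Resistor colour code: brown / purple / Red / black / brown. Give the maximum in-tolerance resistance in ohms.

173.72 Ω

Brown → 1 (first significant figure)
Violet → 7 (second significant figure)
Red → 2 (third significant figure)
Black → ×1 multiplier
Brown → ±1% tolerance
172 × 1 = 172 Ω
Maximum = 172 × (1 + 1/100) = 173.72 Ω.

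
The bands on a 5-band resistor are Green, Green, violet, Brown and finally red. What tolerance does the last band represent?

±2%

The last band, red, is the tolerance band.
Red corresponds to ±2%.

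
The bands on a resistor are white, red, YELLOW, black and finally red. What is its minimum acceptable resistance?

905.52 Ω

White → 9 (first significant figure)
Red → 2 (second significant figure)
Yellow → 4 (third significant figure)
Black → ×1 multiplier
Red → ±2% tolerance
924 × 1 = 924 Ω
Minimum = 924 × (1 − 2/100) = 905.52 Ω.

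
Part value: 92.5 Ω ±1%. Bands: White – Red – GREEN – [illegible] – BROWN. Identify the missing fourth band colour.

gold

92.5 Ω = 925 × 10^-1.
The fourth band is the multiplier, 10^-1, which is gold.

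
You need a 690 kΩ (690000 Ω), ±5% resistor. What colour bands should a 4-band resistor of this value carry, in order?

blue, white, yellow, gold

690000 Ω = 69 × 10^4.
6 → blue
9 → white
Multiplier 10^4 → yellow.
±5% tolerance → gold.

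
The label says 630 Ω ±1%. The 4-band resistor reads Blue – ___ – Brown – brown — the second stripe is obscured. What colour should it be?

630 Ω = 63 × 10^1.
The second band gives digit 3 of the significand, and 3 is orange.

orange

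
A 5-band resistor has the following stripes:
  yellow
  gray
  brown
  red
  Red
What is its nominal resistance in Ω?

Yellow → 4 (first significant figure)
Grey → 8 (second significant figure)
Brown → 1 (third significant figure)
Red → ×10^2 multiplier
481 × 100 = 48100 Ω

48100 Ω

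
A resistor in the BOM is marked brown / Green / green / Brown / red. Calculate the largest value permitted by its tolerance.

Brown → 1 (first significant figure)
Green → 5 (second significant figure)
Green → 5 (third significant figure)
Brown → ×10 multiplier
Red → ±2% tolerance
155 × 10 = 1550 Ω
Largest = 1550 × (1 + 2/100) = 1581 Ω.

1581 Ω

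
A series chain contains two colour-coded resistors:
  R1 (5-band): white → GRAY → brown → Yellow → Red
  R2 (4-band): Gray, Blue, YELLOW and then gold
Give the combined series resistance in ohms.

R1: white, grey, brown → 981; yellow ×10^4 → 9810000 Ω.
R2: grey, blue → 86; yellow ×10^4 → 860000 Ω.
Series: 9810000 + 860000 = 10670000 Ω.

10670000 Ω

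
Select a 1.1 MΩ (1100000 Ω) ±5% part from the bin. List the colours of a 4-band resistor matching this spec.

1100000 Ω = 11 × 10^5.
1 → brown
1 → brown
Multiplier 10^5 → green.
±5% tolerance → gold.

brown, brown, green, gold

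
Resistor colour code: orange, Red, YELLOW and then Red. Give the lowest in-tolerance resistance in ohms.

313600 Ω

Orange → 3 (first significant figure)
Red → 2 (second significant figure)
Yellow → ×10^4 multiplier
Red → ±2% tolerance
32 × 10000 = 320000 Ω
Lowest = 320000 × (1 − 2/100) = 313600 Ω.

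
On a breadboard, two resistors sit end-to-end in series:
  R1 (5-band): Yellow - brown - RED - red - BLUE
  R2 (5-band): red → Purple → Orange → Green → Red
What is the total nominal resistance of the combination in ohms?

27341200 Ω

R1: yellow, brown, red → 412; red ×10^2 → 41200 Ω.
R2: red, violet, orange → 273; green ×10^5 → 27300000 Ω.
Series: 41200 + 27300000 = 27341200 Ω.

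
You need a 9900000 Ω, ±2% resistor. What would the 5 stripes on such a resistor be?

9900000 Ω = 990 × 10^4.
9 → white
9 → white
0 → black
Multiplier 10^4 → yellow.
±2% tolerance → red.

white, white, black, yellow, red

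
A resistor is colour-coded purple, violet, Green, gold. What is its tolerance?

±5%

The last band, gold, is the tolerance band.
Gold corresponds to ±5%.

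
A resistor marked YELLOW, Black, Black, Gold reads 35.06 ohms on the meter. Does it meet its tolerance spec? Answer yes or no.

Yellow → 4 (first significant figure)
Black → 0 (second significant figure)
Black → ×1 multiplier
Gold → ±5% tolerance
40 × 1 = 40 Ω
Allowed range: 38 Ω to 42 Ω.
35.06 ohms lies outside that range.

no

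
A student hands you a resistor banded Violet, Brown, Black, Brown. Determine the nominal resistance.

71 Ω

Violet → 7 (first significant figure)
Brown → 1 (second significant figure)
Black → ×1 multiplier
71 × 1 = 71 Ω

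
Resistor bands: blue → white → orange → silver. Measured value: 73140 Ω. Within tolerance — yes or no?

yes

Blue → 6 (first significant figure)
White → 9 (second significant figure)
Orange → ×10^3 multiplier
Silver → ±10% tolerance
69 × 1000 = 69000 Ω
Allowed range: 62100 Ω to 75900 Ω.
73140 Ω lies inside that range.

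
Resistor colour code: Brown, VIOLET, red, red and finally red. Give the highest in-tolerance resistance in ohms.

17544 Ω

Brown → 1 (first significant figure)
Violet → 7 (second significant figure)
Red → 2 (third significant figure)
Red → ×10^2 multiplier
Red → ±2% tolerance
172 × 100 = 17200 Ω
Highest = 17200 × (1 + 2/100) = 17544 Ω.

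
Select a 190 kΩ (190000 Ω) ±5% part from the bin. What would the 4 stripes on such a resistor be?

190000 Ω = 19 × 10^4.
1 → brown
9 → white
Multiplier 10^4 → yellow.
±5% tolerance → gold.

brown, white, yellow, gold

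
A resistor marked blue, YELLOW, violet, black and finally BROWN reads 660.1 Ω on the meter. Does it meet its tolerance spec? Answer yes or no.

no

Blue → 6 (first significant figure)
Yellow → 4 (second significant figure)
Violet → 7 (third significant figure)
Black → ×1 multiplier
Brown → ±1% tolerance
647 × 1 = 647 Ω
Allowed range: 640.53 Ω to 653.47 Ω.
660.1 Ω lies outside that range.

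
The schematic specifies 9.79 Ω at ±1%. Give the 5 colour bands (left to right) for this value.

9.79 Ω = 979 × 10^-2.
9 → white
7 → violet
9 → white
Multiplier 10^-2 → silver.
±1% tolerance → brown.

white, violet, white, silver, brown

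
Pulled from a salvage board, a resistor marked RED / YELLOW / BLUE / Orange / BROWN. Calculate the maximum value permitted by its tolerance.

Red → 2 (first significant figure)
Yellow → 4 (second significant figure)
Blue → 6 (third significant figure)
Orange → ×10^3 multiplier
Brown → ±1% tolerance
246 × 1000 = 246000 Ω
Maximum = 246000 × (1 + 1/100) = 248460 Ω.

248460 Ω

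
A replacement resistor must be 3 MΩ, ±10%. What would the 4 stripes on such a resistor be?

3000000 Ω = 30 × 10^5.
3 → orange
0 → black
Multiplier 10^5 → green.
±10% tolerance → silver.

orange, black, green, silver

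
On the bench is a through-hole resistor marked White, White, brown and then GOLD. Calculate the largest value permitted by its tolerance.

White → 9 (first significant figure)
White → 9 (second significant figure)
Brown → ×10 multiplier
Gold → ±5% tolerance
99 × 10 = 990 Ω
Largest = 990 × (1 + 5/100) = 1039.5 Ω.

1039.5 Ω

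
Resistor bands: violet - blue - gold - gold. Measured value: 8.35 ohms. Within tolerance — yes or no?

Violet → 7 (first significant figure)
Blue → 6 (second significant figure)
Gold → ×0.1 multiplier
Gold → ±5% tolerance
76 × 0.1 = 7.6 Ω
Allowed range: 7.22 Ω to 7.98 Ω.
8.35 ohms lies outside that range.

no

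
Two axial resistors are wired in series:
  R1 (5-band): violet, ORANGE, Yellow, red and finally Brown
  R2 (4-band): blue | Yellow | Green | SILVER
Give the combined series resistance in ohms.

R1: violet, orange, yellow → 734; red ×10^2 → 73400 Ω.
R2: blue, yellow → 64; green ×10^5 → 6400000 Ω.
Series: 73400 + 6400000 = 6473400 Ω.

6473400 Ω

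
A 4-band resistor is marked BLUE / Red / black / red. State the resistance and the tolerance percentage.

Blue → 6 (first significant figure)
Red → 2 (second significant figure)
Black → ×1 multiplier
Red → ±2% tolerance
62 × 1 = 62 Ω

62 Ω ±2%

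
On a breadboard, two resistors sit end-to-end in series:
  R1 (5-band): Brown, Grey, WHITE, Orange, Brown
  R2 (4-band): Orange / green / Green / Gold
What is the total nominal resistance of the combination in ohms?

3689000 Ω

R1: brown, grey, white → 189; orange ×10^3 → 189000 Ω.
R2: orange, green → 35; green ×10^5 → 3500000 Ω.
Series: 189000 + 3500000 = 3689000 Ω.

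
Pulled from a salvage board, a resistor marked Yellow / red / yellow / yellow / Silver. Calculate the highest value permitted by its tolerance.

Yellow → 4 (first significant figure)
Red → 2 (second significant figure)
Yellow → 4 (third significant figure)
Yellow → ×10^4 multiplier
Silver → ±10% tolerance
424 × 10000 = 4240000 Ω
Highest = 4240000 × (1 + 10/100) = 4664000 Ω.

4664000 Ω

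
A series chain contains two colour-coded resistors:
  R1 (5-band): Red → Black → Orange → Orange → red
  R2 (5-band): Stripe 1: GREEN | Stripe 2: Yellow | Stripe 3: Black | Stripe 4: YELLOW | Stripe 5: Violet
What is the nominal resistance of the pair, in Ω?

R1: red, black, orange → 203; orange ×10^3 → 203000 Ω.
R2: green, yellow, black → 540; yellow ×10^4 → 5400000 Ω.
Series: 203000 + 5400000 = 5603000 Ω.

5603000 Ω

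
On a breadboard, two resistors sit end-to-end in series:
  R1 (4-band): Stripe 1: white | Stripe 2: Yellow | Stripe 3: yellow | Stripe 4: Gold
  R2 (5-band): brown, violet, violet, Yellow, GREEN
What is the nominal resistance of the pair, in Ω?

2710000 Ω

R1: white, yellow → 94; yellow ×10^4 → 940000 Ω.
R2: brown, violet, violet → 177; yellow ×10^4 → 1770000 Ω.
Series: 940000 + 1770000 = 2710000 Ω.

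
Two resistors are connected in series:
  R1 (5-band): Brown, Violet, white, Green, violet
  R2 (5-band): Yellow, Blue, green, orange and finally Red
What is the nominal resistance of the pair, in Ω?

18365000 Ω

R1: brown, violet, white → 179; green ×10^5 → 17900000 Ω.
R2: yellow, blue, green → 465; orange ×10^3 → 465000 Ω.
Series: 17900000 + 465000 = 18365000 Ω.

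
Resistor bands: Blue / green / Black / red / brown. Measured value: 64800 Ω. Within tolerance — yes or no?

Blue → 6 (first significant figure)
Green → 5 (second significant figure)
Black → 0 (third significant figure)
Red → ×10^2 multiplier
Brown → ±1% tolerance
650 × 100 = 65000 Ω
Allowed range: 64350 Ω to 65650 Ω.
64800 Ω lies inside that range.

yes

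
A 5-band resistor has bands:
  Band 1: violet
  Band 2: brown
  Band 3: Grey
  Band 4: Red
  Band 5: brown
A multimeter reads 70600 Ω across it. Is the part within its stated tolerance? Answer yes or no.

Violet → 7 (first significant figure)
Brown → 1 (second significant figure)
Grey → 8 (third significant figure)
Red → ×10^2 multiplier
Brown → ±1% tolerance
718 × 100 = 71800 Ω
Allowed range: 71082 Ω to 72518 Ω.
70600 Ω lies outside that range.

no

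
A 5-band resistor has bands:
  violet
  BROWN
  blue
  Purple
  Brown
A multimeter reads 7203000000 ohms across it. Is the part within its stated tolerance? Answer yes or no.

Violet → 7 (first significant figure)
Brown → 1 (second significant figure)
Blue → 6 (third significant figure)
Violet → ×10^7 multiplier
Brown → ±1% tolerance
716 × 10000000 = 7160000000 Ω
Allowed range: 7088400000 Ω to 7231600000 Ω.
7203000000 ohms lies inside that range.

yes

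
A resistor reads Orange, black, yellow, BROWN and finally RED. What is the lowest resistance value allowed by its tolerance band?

2979.2 Ω

Orange → 3 (first significant figure)
Black → 0 (second significant figure)
Yellow → 4 (third significant figure)
Brown → ×10 multiplier
Red → ±2% tolerance
304 × 10 = 3040 Ω
Lowest = 3040 × (1 − 2/100) = 2979.2 Ω.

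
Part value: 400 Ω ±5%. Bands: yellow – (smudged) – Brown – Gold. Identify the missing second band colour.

black

400 Ω = 40 × 10^1.
The second band gives digit 0 of the significand, and 0 is black.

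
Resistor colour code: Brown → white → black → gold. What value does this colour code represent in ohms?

Brown → 1 (first significant figure)
White → 9 (second significant figure)
Black → ×1 multiplier
19 × 1 = 19 Ω

19 Ω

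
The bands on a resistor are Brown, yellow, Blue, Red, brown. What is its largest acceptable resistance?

Brown → 1 (first significant figure)
Yellow → 4 (second significant figure)
Blue → 6 (third significant figure)
Red → ×10^2 multiplier
Brown → ±1% tolerance
146 × 100 = 14600 Ω
Largest = 14600 × (1 + 1/100) = 14746 Ω.

14746 Ω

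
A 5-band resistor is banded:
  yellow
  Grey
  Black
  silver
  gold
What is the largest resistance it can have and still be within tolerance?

5.04 Ω

Yellow → 4 (first significant figure)
Grey → 8 (second significant figure)
Black → 0 (third significant figure)
Silver → ×0.01 multiplier
Gold → ±5% tolerance
480 × 0.01 = 4.8 Ω
Largest = 4.8 × (1 + 5/100) = 5.04 Ω.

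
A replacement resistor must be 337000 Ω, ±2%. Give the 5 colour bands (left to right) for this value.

orange, orange, violet, orange, red

337000 Ω = 337 × 10^3.
3 → orange
3 → orange
7 → violet
Multiplier 10^3 → orange.
±2% tolerance → red.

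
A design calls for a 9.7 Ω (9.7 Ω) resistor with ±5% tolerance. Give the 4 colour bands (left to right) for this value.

9.7 Ω = 97 × 10^-1.
9 → white
7 → violet
Multiplier 10^-1 → gold.
±5% tolerance → gold.

white, violet, gold, gold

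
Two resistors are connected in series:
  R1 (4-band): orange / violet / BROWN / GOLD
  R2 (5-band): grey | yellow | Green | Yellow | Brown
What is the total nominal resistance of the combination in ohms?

8450370 Ω

R1: orange, violet → 37; brown ×10 → 370 Ω.
R2: grey, yellow, green → 845; yellow ×10^4 → 8450000 Ω.
Series: 370 + 8450000 = 8450370 Ω.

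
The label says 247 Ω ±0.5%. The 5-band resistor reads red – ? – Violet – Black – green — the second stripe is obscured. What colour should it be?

yellow

247 Ω = 247 × 10^0.
The second band gives digit 4 of the significand, and 4 is yellow.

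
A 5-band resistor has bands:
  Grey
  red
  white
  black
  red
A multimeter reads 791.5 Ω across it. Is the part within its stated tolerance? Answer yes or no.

no

Grey → 8 (first significant figure)
Red → 2 (second significant figure)
White → 9 (third significant figure)
Black → ×1 multiplier
Red → ±2% tolerance
829 × 1 = 829 Ω
Allowed range: 812.42 Ω to 845.58 Ω.
791.5 Ω lies outside that range.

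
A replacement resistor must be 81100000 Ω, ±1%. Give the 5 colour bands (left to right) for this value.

grey, brown, brown, green, brown

81100000 Ω = 811 × 10^5.
8 → grey
1 → brown
1 → brown
Multiplier 10^5 → green.
±1% tolerance → brown.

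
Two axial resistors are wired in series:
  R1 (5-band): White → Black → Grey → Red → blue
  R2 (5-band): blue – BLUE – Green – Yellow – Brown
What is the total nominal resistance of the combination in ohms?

R1: white, black, grey → 908; red ×10^2 → 90800 Ω.
R2: blue, blue, green → 665; yellow ×10^4 → 6650000 Ω.
Series: 90800 + 6650000 = 6740800 Ω.

6740800 Ω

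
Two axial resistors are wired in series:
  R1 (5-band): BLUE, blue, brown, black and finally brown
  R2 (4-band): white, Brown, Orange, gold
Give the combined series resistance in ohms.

91661 Ω

R1: blue, blue, brown → 661; black ×1 → 661 Ω.
R2: white, brown → 91; orange ×10^3 → 91000 Ω.
Series: 661 + 91000 = 91661 Ω.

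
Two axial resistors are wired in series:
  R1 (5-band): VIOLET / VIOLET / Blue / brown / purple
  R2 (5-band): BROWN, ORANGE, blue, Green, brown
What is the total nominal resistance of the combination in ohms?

R1: violet, violet, blue → 776; brown ×10 → 7760 Ω.
R2: brown, orange, blue → 136; green ×10^5 → 13600000 Ω.
Series: 7760 + 13600000 = 13607760 Ω.

13607760 Ω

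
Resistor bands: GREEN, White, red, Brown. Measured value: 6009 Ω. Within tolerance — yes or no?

Green → 5 (first significant figure)
White → 9 (second significant figure)
Red → ×10^2 multiplier
Brown → ±1% tolerance
59 × 100 = 5900 Ω
Allowed range: 5841 Ω to 5959 Ω.
6009 Ω lies outside that range.

no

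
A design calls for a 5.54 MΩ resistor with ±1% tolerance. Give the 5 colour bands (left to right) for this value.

green, green, yellow, yellow, brown

5540000 Ω = 554 × 10^4.
5 → green
5 → green
4 → yellow
Multiplier 10^4 → yellow.
±1% tolerance → brown.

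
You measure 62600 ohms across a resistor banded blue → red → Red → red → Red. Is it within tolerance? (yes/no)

yes

Blue → 6 (first significant figure)
Red → 2 (second significant figure)
Red → 2 (third significant figure)
Red → ×10^2 multiplier
Red → ±2% tolerance
622 × 100 = 62200 Ω
Allowed range: 60956 Ω to 63444 Ω.
62600 ohms lies inside that range.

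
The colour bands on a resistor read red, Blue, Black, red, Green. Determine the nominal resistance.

26000 Ω

Red → 2 (first significant figure)
Blue → 6 (second significant figure)
Black → 0 (third significant figure)
Red → ×10^2 multiplier
260 × 100 = 26000 Ω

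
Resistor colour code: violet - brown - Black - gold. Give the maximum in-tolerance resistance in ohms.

Violet → 7 (first significant figure)
Brown → 1 (second significant figure)
Black → ×1 multiplier
Gold → ±5% tolerance
71 × 1 = 71 Ω
Maximum = 71 × (1 + 5/100) = 74.55 Ω.

74.55 Ω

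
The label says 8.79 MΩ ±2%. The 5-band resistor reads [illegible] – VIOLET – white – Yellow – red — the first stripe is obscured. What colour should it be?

8790000 Ω = 879 × 10^4.
The first band gives digit 8 of the significand, and 8 is grey.

grey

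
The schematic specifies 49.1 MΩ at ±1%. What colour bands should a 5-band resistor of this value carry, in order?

49100000 Ω = 491 × 10^5.
4 → yellow
9 → white
1 → brown
Multiplier 10^5 → green.
±1% tolerance → brown.

yellow, white, brown, green, brown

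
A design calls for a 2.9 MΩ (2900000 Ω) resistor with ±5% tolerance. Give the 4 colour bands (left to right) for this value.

2900000 Ω = 29 × 10^5.
2 → red
9 → white
Multiplier 10^5 → green.
±5% tolerance → gold.

red, white, green, gold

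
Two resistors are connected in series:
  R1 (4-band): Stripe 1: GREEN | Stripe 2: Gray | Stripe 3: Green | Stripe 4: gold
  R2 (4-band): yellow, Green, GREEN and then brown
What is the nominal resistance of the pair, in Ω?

10300000 Ω

R1: green, grey → 58; green ×10^5 → 5800000 Ω.
R2: yellow, green → 45; green ×10^5 → 4500000 Ω.
Series: 5800000 + 4500000 = 10300000 Ω.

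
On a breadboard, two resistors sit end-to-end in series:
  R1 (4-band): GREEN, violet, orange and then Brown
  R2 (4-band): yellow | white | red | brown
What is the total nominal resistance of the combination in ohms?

61900 Ω

R1: green, violet → 57; orange ×10^3 → 57000 Ω.
R2: yellow, white → 49; red ×10^2 → 4900 Ω.
Series: 57000 + 4900 = 61900 Ω.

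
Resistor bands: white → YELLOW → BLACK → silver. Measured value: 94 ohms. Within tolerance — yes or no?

White → 9 (first significant figure)
Yellow → 4 (second significant figure)
Black → ×1 multiplier
Silver → ±10% tolerance
94 × 1 = 94 Ω
Allowed range: 84.6 Ω to 103.4 Ω.
94 ohms lies inside that range.

yes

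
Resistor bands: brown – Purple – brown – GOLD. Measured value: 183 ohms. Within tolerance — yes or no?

Brown → 1 (first significant figure)
Violet → 7 (second significant figure)
Brown → ×10 multiplier
Gold → ±5% tolerance
17 × 10 = 170 Ω
Allowed range: 161.5 Ω to 178.5 Ω.
183 ohms lies outside that range.

no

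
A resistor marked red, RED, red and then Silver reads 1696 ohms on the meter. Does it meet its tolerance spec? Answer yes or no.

Red → 2 (first significant figure)
Red → 2 (second significant figure)
Red → ×10^2 multiplier
Silver → ±10% tolerance
22 × 100 = 2200 Ω
Allowed range: 1980 Ω to 2420 Ω.
1696 ohms lies outside that range.

no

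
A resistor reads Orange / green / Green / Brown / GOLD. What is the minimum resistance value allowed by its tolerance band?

3372.5 Ω

Orange → 3 (first significant figure)
Green → 5 (second significant figure)
Green → 5 (third significant figure)
Brown → ×10 multiplier
Gold → ±5% tolerance
355 × 10 = 3550 Ω
Minimum = 3550 × (1 − 5/100) = 3372.5 Ω.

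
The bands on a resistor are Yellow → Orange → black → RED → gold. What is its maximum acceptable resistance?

Yellow → 4 (first significant figure)
Orange → 3 (second significant figure)
Black → 0 (third significant figure)
Red → ×10^2 multiplier
Gold → ±5% tolerance
430 × 100 = 43000 Ω
Maximum = 43000 × (1 + 5/100) = 45150 Ω.

45150 Ω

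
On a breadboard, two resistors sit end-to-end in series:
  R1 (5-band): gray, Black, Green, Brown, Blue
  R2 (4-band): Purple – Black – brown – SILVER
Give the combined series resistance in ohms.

R1: grey, black, green → 805; brown ×10 → 8050 Ω.
R2: violet, black → 70; brown ×10 → 700 Ω.
Series: 8050 + 700 = 8750 Ω.

8750 Ω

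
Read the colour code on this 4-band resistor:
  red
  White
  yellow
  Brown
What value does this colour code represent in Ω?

290000 Ω

Red → 2 (first significant figure)
White → 9 (second significant figure)
Yellow → ×10^4 multiplier
29 × 10000 = 290000 Ω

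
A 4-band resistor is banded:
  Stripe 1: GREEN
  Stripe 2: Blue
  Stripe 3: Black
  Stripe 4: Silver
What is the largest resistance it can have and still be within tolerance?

Green → 5 (first significant figure)
Blue → 6 (second significant figure)
Black → ×1 multiplier
Silver → ±10% tolerance
56 × 1 = 56 Ω
Largest = 56 × (1 + 10/100) = 61.6 Ω.

61.6 Ω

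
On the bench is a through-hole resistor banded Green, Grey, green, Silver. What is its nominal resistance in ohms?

5800000 Ω

Green → 5 (first significant figure)
Grey → 8 (second significant figure)
Green → ×10^5 multiplier
58 × 100000 = 5800000 Ω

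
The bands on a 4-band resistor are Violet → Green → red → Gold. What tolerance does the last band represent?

The last band, gold, is the tolerance band.
Gold corresponds to ±5%.

±5%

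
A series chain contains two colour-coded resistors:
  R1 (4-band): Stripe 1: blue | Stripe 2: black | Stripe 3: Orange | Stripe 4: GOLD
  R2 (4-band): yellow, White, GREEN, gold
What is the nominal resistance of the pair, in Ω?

R1: blue, black → 60; orange ×10^3 → 60000 Ω.
R2: yellow, white → 49; green ×10^5 → 4900000 Ω.
Series: 60000 + 4900000 = 4960000 Ω.

4960000 Ω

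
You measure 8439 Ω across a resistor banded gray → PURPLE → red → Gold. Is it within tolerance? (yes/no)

Grey → 8 (first significant figure)
Violet → 7 (second significant figure)
Red → ×10^2 multiplier
Gold → ±5% tolerance
87 × 100 = 8700 Ω
Allowed range: 8265 Ω to 9135 Ω.
8439 Ω lies inside that range.

yes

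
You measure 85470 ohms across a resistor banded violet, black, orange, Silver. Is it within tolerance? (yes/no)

no

Violet → 7 (first significant figure)
Black → 0 (second significant figure)
Orange → ×10^3 multiplier
Silver → ±10% tolerance
70 × 1000 = 70000 Ω
Allowed range: 63000 Ω to 77000 Ω.
85470 ohms lies outside that range.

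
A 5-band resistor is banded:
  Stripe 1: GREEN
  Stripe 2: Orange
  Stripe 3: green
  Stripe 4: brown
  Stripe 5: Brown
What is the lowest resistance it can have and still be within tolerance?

5296.5 Ω

Green → 5 (first significant figure)
Orange → 3 (second significant figure)
Green → 5 (third significant figure)
Brown → ×10 multiplier
Brown → ±1% tolerance
535 × 10 = 5350 Ω
Lowest = 5350 × (1 − 1/100) = 5296.5 Ω.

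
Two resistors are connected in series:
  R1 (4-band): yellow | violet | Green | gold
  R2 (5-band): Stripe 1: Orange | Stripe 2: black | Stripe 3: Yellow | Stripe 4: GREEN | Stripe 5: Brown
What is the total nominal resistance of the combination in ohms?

35100000 Ω

R1: yellow, violet → 47; green ×10^5 → 4700000 Ω.
R2: orange, black, yellow → 304; green ×10^5 → 30400000 Ω.
Series: 4700000 + 30400000 = 35100000 Ω.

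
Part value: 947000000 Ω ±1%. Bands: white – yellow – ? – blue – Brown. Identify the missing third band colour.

violet

947000000 Ω = 947 × 10^6.
The third band gives digit 7 of the significand, and 7 is violet.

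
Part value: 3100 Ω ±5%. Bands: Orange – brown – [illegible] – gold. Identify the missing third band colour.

3100 Ω = 31 × 10^2.
The third band is the multiplier, 10^2, which is red.

red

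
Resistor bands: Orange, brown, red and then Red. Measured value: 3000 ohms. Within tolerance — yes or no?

no

Orange → 3 (first significant figure)
Brown → 1 (second significant figure)
Red → ×10^2 multiplier
Red → ±2% tolerance
31 × 100 = 3100 Ω
Allowed range: 3038 Ω to 3162 Ω.
3000 ohms lies outside that range.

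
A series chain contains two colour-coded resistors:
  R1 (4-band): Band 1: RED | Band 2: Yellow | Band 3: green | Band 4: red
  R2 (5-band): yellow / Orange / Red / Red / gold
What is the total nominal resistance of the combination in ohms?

2443200 Ω

R1: red, yellow → 24; green ×10^5 → 2400000 Ω.
R2: yellow, orange, red → 432; red ×10^2 → 43200 Ω.
Series: 2400000 + 43200 = 2443200 Ω.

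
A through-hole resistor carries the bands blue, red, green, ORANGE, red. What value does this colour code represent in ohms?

Blue → 6 (first significant figure)
Red → 2 (second significant figure)
Green → 5 (third significant figure)
Orange → ×10^3 multiplier
625 × 1000 = 625000 Ω

625000 Ω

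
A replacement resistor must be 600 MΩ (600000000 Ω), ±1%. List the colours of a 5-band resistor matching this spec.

600000000 Ω = 600 × 10^6.
6 → blue
0 → black
0 → black
Multiplier 10^6 → blue.
±1% tolerance → brown.

blue, black, black, blue, brown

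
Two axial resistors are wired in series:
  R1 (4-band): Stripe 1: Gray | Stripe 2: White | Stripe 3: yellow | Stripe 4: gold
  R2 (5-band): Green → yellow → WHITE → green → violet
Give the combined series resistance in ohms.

55790000 Ω

R1: grey, white → 89; yellow ×10^4 → 890000 Ω.
R2: green, yellow, white → 549; green ×10^5 → 54900000 Ω.
Series: 890000 + 54900000 = 55790000 Ω.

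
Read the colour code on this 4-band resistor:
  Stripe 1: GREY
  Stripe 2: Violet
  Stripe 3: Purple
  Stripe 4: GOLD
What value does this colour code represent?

870000000 Ω

Grey → 8 (first significant figure)
Violet → 7 (second significant figure)
Violet → ×10^7 multiplier
87 × 10000000 = 870000000 Ω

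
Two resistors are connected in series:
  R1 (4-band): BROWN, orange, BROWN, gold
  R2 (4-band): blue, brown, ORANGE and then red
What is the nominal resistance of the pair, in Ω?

R1: brown, orange → 13; brown ×10 → 130 Ω.
R2: blue, brown → 61; orange ×10^3 → 61000 Ω.
Series: 130 + 61000 = 61130 Ω.

61130 Ω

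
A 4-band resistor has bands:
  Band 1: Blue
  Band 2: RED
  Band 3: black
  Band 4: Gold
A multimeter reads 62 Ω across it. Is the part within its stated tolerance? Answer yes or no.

Blue → 6 (first significant figure)
Red → 2 (second significant figure)
Black → ×1 multiplier
Gold → ±5% tolerance
62 × 1 = 62 Ω
Allowed range: 58.9 Ω to 65.1 Ω.
62 Ω lies inside that range.

yes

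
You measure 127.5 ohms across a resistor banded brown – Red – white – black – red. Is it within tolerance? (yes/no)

Brown → 1 (first significant figure)
Red → 2 (second significant figure)
White → 9 (third significant figure)
Black → ×1 multiplier
Red → ±2% tolerance
129 × 1 = 129 Ω
Allowed range: 126.42 Ω to 131.58 Ω.
127.5 ohms lies inside that range.

yes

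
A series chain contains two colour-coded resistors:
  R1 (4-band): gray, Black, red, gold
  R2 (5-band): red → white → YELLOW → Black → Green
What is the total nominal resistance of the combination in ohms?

8294 Ω

R1: grey, black → 80; red ×10^2 → 8000 Ω.
R2: red, white, yellow → 294; black ×1 → 294 Ω.
Series: 8000 + 294 = 8294 Ω.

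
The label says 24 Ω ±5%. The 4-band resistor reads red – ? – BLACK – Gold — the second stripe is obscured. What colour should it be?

24 Ω = 24 × 10^0.
The second band gives digit 4 of the significand, and 4 is yellow.

yellow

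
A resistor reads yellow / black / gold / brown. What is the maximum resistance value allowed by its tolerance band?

4.04 Ω

Yellow → 4 (first significant figure)
Black → 0 (second significant figure)
Gold → ×0.1 multiplier
Brown → ±1% tolerance
40 × 0.1 = 4 Ω
Maximum = 4 × (1 + 1/100) = 4.04 Ω.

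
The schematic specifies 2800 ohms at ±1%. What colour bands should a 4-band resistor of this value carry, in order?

2800 Ω = 28 × 10^2.
2 → red
8 → grey
Multiplier 10^2 → red.
±1% tolerance → brown.

red, grey, red, brown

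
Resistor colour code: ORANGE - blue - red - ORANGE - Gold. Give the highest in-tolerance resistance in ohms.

Orange → 3 (first significant figure)
Blue → 6 (second significant figure)
Red → 2 (third significant figure)
Orange → ×10^3 multiplier
Gold → ±5% tolerance
362 × 1000 = 362000 Ω
Highest = 362000 × (1 + 5/100) = 380100 Ω.

380100 Ω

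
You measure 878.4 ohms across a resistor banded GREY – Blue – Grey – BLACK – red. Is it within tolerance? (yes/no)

Grey → 8 (first significant figure)
Blue → 6 (second significant figure)
Grey → 8 (third significant figure)
Black → ×1 multiplier
Red → ±2% tolerance
868 × 1 = 868 Ω
Allowed range: 850.64 Ω to 885.36 Ω.
878.4 ohms lies inside that range.

yes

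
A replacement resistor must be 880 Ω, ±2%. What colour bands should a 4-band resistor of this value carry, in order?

grey, grey, brown, red

880 Ω = 88 × 10^1.
8 → grey
8 → grey
Multiplier 10^1 → brown.
±2% tolerance → red.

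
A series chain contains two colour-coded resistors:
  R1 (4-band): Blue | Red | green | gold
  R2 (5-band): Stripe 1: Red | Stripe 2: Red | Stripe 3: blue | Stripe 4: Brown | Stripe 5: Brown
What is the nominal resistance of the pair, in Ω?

R1: blue, red → 62; green ×10^5 → 6200000 Ω.
R2: red, red, blue → 226; brown ×10 → 2260 Ω.
Series: 6200000 + 2260 = 6202260 Ω.

6202260 Ω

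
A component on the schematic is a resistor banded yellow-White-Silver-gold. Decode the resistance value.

Yellow → 4 (first significant figure)
White → 9 (second significant figure)
Silver → ×0.01 multiplier
49 × 0.01 = 0.49 Ω

0.49 Ω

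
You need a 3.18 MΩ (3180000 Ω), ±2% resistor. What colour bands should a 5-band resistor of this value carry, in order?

orange, brown, grey, yellow, red

3180000 Ω = 318 × 10^4.
3 → orange
1 → brown
8 → grey
Multiplier 10^4 → yellow.
±2% tolerance → red.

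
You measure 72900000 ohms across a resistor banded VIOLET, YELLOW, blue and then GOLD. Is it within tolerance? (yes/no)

yes

Violet → 7 (first significant figure)
Yellow → 4 (second significant figure)
Blue → ×10^6 multiplier
Gold → ±5% tolerance
74 × 1000000 = 74000000 Ω
Allowed range: 70300000 Ω to 77700000 Ω.
72900000 ohms lies inside that range.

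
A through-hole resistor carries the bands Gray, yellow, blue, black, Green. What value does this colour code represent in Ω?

846 Ω

Grey → 8 (first significant figure)
Yellow → 4 (second significant figure)
Blue → 6 (third significant figure)
Black → ×1 multiplier
846 × 1 = 846 Ω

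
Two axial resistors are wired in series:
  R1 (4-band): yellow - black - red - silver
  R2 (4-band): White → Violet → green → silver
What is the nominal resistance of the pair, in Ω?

9704000 Ω

R1: yellow, black → 40; red ×10^2 → 4000 Ω.
R2: white, violet → 97; green ×10^5 → 9700000 Ω.
Series: 4000 + 9700000 = 9704000 Ω.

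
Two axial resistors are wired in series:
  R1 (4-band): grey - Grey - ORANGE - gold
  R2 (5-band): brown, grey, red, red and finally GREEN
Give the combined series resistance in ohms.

R1: grey, grey → 88; orange ×10^3 → 88000 Ω.
R2: brown, grey, red → 182; red ×10^2 → 18200 Ω.
Series: 88000 + 18200 = 106200 Ω.

106200 Ω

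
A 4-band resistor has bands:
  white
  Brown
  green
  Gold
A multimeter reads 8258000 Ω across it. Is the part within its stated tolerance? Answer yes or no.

no

White → 9 (first significant figure)
Brown → 1 (second significant figure)
Green → ×10^5 multiplier
Gold → ±5% tolerance
91 × 100000 = 9100000 Ω
Allowed range: 8645000 Ω to 9555000 Ω.
8258000 Ω lies outside that range.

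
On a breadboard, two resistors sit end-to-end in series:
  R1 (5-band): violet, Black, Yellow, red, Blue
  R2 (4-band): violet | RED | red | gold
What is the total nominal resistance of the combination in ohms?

77600 Ω

R1: violet, black, yellow → 704; red ×10^2 → 70400 Ω.
R2: violet, red → 72; red ×10^2 → 7200 Ω.
Series: 70400 + 7200 = 77600 Ω.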